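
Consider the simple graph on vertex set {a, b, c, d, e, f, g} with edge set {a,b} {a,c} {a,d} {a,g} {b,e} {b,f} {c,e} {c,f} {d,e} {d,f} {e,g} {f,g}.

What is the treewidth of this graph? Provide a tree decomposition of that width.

Treewidth 3.
One such decomposition:
Bags: B1 = {a, c, e, f}  B2 = {a, b, e, f}  B3 = {a, e, f, g}  B4 = {a, d, e, f}
Tree: B1–B2, B2–B3, B3–B4

The largest bag has 4 vertices, giving width 3; this decomposition certifies tw(G) ≤ 3. For the lower bound: the 4 vertex sets {c,e}, {b,f}, {a}, {g} are disjoint, each induces a connected subgraph, and every pair is joined by at least one edge of G. Contracting each set to a single vertex therefore yields K_{4} as a minor, and since treewidth is minor-monotone, tw(G) ≥ tw(K_{4}) = 3. The upper and lower bounds meet at 3, so that is the treewidth.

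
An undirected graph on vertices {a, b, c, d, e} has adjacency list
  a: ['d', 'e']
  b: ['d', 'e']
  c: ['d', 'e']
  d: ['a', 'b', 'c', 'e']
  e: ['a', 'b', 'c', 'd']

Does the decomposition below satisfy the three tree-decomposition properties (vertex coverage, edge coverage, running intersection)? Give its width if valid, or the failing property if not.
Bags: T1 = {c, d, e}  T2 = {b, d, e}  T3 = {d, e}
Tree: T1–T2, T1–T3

No — vertex a appears in no bag.

A tree decomposition must satisfy three properties: every vertex lies in some bag; for every edge, both endpoints lie together in some bag; and for every vertex, the bags containing it form a connected subtree. Here vertex a appears in no bag, so the decomposition is invalid.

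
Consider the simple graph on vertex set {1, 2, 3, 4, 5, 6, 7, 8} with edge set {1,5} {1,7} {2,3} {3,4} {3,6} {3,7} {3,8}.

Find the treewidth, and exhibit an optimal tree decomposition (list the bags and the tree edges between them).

Treewidth 1.
Bags: B1 = {3, 7}  B2 = {1, 7}  B3 = {1, 5}  B4 = {2, 3}  B5 = {3, 8}  B6 = {3, 6}  B7 = {3, 4}
Tree: B1–B2, B2–B3, B1–B4, B1–B5, B4–B6, B4–B7

Every bag has size at most 2, so the width is 2 − 1 = 1 and tw(G) ≤ 1. G has an edge, so its treewidth is at least 1. The upper and lower bounds meet at 1, so that is the treewidth.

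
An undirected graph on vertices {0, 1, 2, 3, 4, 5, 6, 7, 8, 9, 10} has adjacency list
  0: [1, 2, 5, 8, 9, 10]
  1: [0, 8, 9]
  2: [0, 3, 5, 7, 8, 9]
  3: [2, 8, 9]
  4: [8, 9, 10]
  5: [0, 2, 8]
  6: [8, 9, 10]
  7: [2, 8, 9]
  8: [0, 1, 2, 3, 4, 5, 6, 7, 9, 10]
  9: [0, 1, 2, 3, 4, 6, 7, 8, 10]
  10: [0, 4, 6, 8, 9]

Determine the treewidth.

A width-3 tree decomposition is:
Bags: B1 = {0, 2, 8, 9}  B2 = {0, 1, 8, 9}  B3 = {0, 8, 9, 10}  B4 = {6, 8, 9, 10}  B5 = {2, 3, 8, 9}  B6 = {4, 8, 9, 10}  B7 = {0, 2, 5, 8}  B8 = {2, 7, 8, 9}
Tree: B1–B2, B1–B3, B3–B4, B1–B5, B4–B6, B1–B7, B1–B8
The largest bag has 4 vertices, giving width 3; this decomposition certifies tw(G) ≤ 3. For the lower bound, the 4 vertices {0, 1, 8, 9} are pairwise adjacent, and any tree decomposition puts a clique entirely inside one bag — forcing width ≥ 3. Hence tw(G) = 3 exactly.

3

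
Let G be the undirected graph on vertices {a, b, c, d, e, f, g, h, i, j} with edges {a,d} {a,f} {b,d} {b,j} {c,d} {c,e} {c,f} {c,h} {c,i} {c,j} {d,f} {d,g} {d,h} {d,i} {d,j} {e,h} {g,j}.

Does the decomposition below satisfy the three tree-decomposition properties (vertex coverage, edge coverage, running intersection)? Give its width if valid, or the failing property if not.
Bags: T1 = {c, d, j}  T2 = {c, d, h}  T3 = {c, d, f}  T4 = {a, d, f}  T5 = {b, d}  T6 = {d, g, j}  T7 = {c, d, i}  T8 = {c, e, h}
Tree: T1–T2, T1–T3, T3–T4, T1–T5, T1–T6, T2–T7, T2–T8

A tree decomposition must satisfy three properties: every vertex lies in some bag; for every edge, both endpoints lie together in some bag; and for every vertex, the bags containing it form a connected subtree. Here edge (j,b) lies in no bag, so the decomposition is invalid.

No — edge (j,b) lies in no bag.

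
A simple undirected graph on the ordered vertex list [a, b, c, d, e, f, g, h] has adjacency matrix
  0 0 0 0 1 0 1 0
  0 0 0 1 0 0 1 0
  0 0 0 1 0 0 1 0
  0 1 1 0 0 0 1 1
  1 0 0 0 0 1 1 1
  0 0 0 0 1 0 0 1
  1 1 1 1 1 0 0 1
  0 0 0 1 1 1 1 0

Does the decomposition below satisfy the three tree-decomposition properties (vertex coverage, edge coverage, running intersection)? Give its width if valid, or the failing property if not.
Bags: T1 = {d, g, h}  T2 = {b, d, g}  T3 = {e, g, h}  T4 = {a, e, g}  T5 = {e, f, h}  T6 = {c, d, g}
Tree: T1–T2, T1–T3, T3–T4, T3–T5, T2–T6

Every vertex of G appears in some bag (union = {a, b, c, d, e, f, g, h}); every edge is covered by a bag; and for each vertex v the set of bags containing v is connected in the bag tree. The decomposition is therefore valid. The largest bag has 3 vertices, so the width is 2.

Yes; width 2.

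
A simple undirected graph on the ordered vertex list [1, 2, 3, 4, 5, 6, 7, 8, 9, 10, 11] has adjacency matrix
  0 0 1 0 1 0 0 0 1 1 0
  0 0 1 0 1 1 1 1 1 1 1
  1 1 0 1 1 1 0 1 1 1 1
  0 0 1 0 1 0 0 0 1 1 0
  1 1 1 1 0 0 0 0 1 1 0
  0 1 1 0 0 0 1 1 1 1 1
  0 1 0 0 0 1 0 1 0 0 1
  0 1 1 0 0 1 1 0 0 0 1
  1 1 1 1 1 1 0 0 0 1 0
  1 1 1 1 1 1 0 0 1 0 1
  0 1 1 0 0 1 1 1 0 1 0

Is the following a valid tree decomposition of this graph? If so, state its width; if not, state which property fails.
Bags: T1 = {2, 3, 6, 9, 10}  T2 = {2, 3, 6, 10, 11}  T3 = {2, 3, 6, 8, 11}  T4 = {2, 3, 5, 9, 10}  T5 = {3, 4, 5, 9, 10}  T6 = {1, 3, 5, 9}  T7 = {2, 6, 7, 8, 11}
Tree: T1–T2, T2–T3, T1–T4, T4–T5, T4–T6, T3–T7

No — edge (10,1) lies in no bag.

A tree decomposition must satisfy three properties: every vertex lies in some bag; for every edge, both endpoints lie together in some bag; and for every vertex, the bags containing it form a connected subtree. Here edge (10,1) lies in no bag, so the decomposition is invalid.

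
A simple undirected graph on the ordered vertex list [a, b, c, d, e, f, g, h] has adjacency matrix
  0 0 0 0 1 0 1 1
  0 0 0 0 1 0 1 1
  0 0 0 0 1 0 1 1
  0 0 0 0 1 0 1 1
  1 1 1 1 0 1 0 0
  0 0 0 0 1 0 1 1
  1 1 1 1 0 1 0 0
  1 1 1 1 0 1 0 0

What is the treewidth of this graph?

A width-3 tree decomposition is:
Bags: B1 = {a, e, g, h}  B2 = {d, e, g, h}  B3 = {e, f, g, h}  B4 = {b, e, g, h}  B5 = {c, e, g, h}
Tree: B1–B2, B2–B3, B3–B4, B4–B5
Every bag has size at most 4, so the width is 4 − 1 = 3 and tw(G) ≤ 3. For the lower bound: the 4 vertex sets {a,h}, {d,e}, {g}, {f} are disjoint, each induces a connected subgraph, and every pair is joined by at least one edge of G. Contracting each set to a single vertex therefore yields K_{4} as a minor, and since treewidth is minor-monotone, tw(G) ≥ tw(K_{4}) = 3. Therefore the treewidth is 3.

3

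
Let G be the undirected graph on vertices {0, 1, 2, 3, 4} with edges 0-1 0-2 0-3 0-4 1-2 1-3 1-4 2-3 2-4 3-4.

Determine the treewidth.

4

A width-4 tree decomposition is:
Bags: B1 = {0, 1, 2, 3, 4}
Tree: (single bag)
A single bag containing all 5 vertices is trivially a valid decomposition of width 4. For the lower bound, the 5 vertices {0, 1, 2, 3, 4} are pairwise adjacent, and any tree decomposition puts a clique entirely inside one bag — forcing width ≥ 4. Therefore the treewidth is 4.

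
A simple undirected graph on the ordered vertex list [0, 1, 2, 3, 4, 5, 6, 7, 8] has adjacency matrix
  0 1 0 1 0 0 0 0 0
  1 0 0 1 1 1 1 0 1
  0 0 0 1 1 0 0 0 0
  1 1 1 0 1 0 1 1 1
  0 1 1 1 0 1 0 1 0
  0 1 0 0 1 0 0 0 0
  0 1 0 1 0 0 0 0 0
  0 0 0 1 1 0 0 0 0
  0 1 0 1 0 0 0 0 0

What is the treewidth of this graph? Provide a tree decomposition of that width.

Every bag has size at most 3, so the width is 3 − 1 = 2 and tw(G) ≤ 2. For the lower bound, the 3 vertices {0, 1, 3} are pairwise adjacent, and any tree decomposition puts a clique entirely inside one bag — forcing width ≥ 2. Combining the bounds, tw(G) = 2.

Treewidth 2.
One optimal decomposition is:
Bags: B1 = {1, 3, 8}  B2 = {1, 3, 4}  B3 = {1, 4, 5}  B4 = {1, 3, 6}  B5 = {0, 1, 3}  B6 = {2, 3, 4}  B7 = {3, 4, 7}
Tree: B1–B2, B2–B3, B1–B4, B4–B5, B2–B6, B2–B7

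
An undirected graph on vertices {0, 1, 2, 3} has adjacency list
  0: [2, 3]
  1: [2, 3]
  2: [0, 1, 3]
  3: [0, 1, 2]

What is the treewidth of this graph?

A width-2 tree decomposition is:
Bags: B1 = {0, 2, 3}  B2 = {1, 2, 3}
Tree: B1–B2
Each bag holds 3 vertices, so the decomposition has width 2, which upper-bounds the treewidth. On the other hand G contains the 3-clique {0, 2, 3}. A clique must lie in a single bag of any decomposition, so no decomposition can have width below 2. Combining the bounds, tw(G) = 2.

2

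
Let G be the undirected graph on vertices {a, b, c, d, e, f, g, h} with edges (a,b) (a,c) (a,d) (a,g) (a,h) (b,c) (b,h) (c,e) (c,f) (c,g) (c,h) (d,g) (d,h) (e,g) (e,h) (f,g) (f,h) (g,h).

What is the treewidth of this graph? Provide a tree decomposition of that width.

Treewidth 3.
One such decomposition:
Bags: B1 = {c, f, g, h}  B2 = {c, e, g, h}  B3 = {a, c, g, h}  B4 = {a, b, c, h}  B5 = {a, d, g, h}
Tree: B1–B2, B1–B3, B3–B4, B3–B5

Each bag holds 4 vertices, so the decomposition has width 3, which upper-bounds the treewidth. On the other hand G contains the 4-clique {a, d, g, h}. A clique must lie in a single bag of any decomposition, so no decomposition can have width below 3. Hence tw(G) = 3 exactly.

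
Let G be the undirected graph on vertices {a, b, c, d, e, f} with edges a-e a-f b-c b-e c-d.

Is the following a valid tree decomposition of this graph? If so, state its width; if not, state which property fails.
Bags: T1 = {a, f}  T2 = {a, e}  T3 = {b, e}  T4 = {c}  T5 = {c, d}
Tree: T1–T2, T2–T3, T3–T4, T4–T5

A tree decomposition must satisfy three properties: every vertex lies in some bag; for every edge, both endpoints lie together in some bag; and for every vertex, the bags containing it form a connected subtree. Here edge (b,c) lies in no bag, so the decomposition is invalid.

No — edge (b,c) lies in no bag.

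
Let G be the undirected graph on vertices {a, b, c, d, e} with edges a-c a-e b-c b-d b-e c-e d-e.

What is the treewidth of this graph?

A width-2 tree decomposition is:
Bags: B1 = {b, c, e}  B2 = {a, c, e}  B3 = {b, d, e}
Tree: B1–B2, B1–B3
Every bag has size at most 3, so the width is 3 − 1 = 2 and tw(G) ≤ 2. Conversely, {b, d, e} is a clique of size 3, and the vertices of any clique must share a bag in every tree decomposition; so some bag has ≥ 3 vertices and tw(G) ≥ 2. The upper and lower bounds meet at 2, so that is the treewidth.

2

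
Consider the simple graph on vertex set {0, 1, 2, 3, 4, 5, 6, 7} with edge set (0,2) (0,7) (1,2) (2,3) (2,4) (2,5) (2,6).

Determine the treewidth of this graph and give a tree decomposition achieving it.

Treewidth 1.
One such decomposition:
Bags: B1 = {2, 6}  B2 = {1, 2}  B3 = {2, 3}  B4 = {2, 5}  B5 = {0, 2}  B6 = {0, 7}  B7 = {2, 4}
Tree: B1–B2, B1–B3, B1–B4, B3–B5, B5–B6, B2–B7

Every bag has size at most 2, so the width is 2 − 1 = 1 and tw(G) ≤ 1. Since G has at least one edge (e.g. 2–6), it is not an edgeless graph, so tw(G) ≥ 1. Hence tw(G) = 1 exactly.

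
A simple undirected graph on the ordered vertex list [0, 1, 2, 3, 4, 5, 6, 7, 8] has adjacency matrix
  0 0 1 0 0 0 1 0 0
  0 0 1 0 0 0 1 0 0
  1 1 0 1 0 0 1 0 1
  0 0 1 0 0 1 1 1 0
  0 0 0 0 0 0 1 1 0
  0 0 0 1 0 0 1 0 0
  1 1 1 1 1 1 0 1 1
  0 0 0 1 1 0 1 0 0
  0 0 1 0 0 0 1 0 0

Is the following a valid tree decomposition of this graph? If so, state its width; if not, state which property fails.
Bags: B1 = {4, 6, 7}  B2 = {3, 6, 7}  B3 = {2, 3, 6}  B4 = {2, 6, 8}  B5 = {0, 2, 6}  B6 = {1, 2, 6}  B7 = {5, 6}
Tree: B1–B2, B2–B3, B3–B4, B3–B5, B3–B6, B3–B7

A tree decomposition must satisfy three properties: every vertex lies in some bag; for every edge, both endpoints lie together in some bag; and for every vertex, the bags containing it form a connected subtree. Here edge (3,5) lies in no bag, so the decomposition is invalid.

No — edge (3,5) lies in no bag.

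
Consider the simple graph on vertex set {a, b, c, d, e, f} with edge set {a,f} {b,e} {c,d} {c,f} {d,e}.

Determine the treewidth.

A width-1 tree decomposition is:
Bags: B1 = {a, f}  B2 = {c, f}  B3 = {c, d}  B4 = {d, e}  B5 = {b, e}
Tree: B1–B2, B2–B3, B3–B4, B4–B5
Each bag holds 2 vertices, so the decomposition has width 1, which upper-bounds the treewidth. Any graph with an edge has treewidth ≥ 1, and G has the edge a–f. Therefore the treewidth is 1.

1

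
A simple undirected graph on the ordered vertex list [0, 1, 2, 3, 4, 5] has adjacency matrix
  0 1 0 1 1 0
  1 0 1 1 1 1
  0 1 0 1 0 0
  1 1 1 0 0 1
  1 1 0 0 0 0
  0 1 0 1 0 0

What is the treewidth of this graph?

2

A width-2 tree decomposition is:
Bags: B1 = {1, 3, 5}  B2 = {1, 2, 3}  B3 = {0, 1, 3}  B4 = {0, 1, 4}
Tree: B1–B2, B2–B3, B3–B4
Each bag holds 3 vertices, so the decomposition has width 2, which upper-bounds the treewidth. On the other hand G contains the 3-clique {0, 1, 3}. A clique must lie in a single bag of any decomposition, so no decomposition can have width below 2. The upper and lower bounds meet at 2, so that is the treewidth.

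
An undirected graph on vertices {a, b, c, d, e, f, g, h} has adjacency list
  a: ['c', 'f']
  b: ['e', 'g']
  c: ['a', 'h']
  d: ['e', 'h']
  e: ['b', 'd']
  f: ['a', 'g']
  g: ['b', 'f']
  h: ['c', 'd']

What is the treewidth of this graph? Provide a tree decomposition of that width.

Treewidth 2.
One optimal decomposition is:
Bags: B1 = {a, c, h}  B2 = {a, d, h}  B3 = {a, d, e}  B4 = {a, b, e}  B5 = {a, b, g}  B6 = {a, f, g}
Tree: B1–B2, B2–B3, B3–B4, B4–B5, B5–B6

The largest bag has 3 vertices, giving width 2; this decomposition certifies tw(G) ≤ 2. For the lower bound, G contains the cycle a–c–h–d–e–b–g–f–a, so G is not a forest; only forests have treewidth ≤ 1, hence tw(G) ≥ 2. Combining the bounds, tw(G) = 2.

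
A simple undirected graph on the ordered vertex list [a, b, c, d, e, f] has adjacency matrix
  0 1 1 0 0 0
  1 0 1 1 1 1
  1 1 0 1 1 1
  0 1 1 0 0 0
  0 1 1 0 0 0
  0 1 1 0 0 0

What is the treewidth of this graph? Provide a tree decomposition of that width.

Treewidth 2.
One optimal decomposition is:
Bags: B1 = {b, c, f}  B2 = {a, b, c}  B3 = {b, c, d}  B4 = {b, c, e}
Tree: B1–B2, B2–B3, B1–B4

Each bag holds 3 vertices, so the decomposition has width 2, which upper-bounds the treewidth. For the lower bound, the 3 vertices {b, c, d} are pairwise adjacent, and any tree decomposition puts a clique entirely inside one bag — forcing width ≥ 2. The upper and lower bounds meet at 2, so that is the treewidth.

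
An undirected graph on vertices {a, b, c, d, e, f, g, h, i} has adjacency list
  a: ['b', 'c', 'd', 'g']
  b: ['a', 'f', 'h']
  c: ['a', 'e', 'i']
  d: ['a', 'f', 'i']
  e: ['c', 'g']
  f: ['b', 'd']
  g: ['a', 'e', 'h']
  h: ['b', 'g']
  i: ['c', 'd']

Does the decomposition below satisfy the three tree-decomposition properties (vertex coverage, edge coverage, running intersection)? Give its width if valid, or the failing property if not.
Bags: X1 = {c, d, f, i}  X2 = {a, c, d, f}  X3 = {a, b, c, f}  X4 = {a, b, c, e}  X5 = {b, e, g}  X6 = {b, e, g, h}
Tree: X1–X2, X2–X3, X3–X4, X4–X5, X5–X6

A tree decomposition must satisfy three properties: every vertex lies in some bag; for every edge, both endpoints lie together in some bag; and for every vertex, the bags containing it form a connected subtree. Here edge (a,g) lies in no bag, so the decomposition is invalid.

No — edge (a,g) lies in no bag.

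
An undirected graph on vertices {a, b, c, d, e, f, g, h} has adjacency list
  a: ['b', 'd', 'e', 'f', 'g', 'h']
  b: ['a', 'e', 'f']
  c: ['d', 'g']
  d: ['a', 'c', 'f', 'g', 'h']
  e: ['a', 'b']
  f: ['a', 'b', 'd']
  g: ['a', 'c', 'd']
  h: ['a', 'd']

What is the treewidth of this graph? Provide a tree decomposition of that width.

The largest bag has 3 vertices, giving width 2; this decomposition certifies tw(G) ≤ 2. On the other hand G contains the 3-clique {c, d, g}. A clique must lie in a single bag of any decomposition, so no decomposition can have width below 2. The upper and lower bounds meet at 2, so that is the treewidth.

Treewidth 2.
Bags: B1 = {a, d, g}  B2 = {a, d, f}  B3 = {a, b, f}  B4 = {a, d, h}  B5 = {a, b, e}  B6 = {c, d, g}
Tree: B1–B2, B2–B3, B2–B4, B3–B5, B1–B6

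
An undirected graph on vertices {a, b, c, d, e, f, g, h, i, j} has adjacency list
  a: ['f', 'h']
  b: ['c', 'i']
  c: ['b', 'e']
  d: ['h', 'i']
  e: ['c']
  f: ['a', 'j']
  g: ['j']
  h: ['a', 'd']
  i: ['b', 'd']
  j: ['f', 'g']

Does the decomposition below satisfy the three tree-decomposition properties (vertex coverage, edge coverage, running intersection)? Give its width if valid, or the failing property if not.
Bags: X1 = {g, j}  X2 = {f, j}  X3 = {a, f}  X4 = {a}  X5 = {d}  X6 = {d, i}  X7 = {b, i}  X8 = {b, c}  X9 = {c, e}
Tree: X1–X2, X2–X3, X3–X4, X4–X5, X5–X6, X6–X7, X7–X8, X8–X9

No — vertex h appears in no bag.

A tree decomposition must satisfy three properties: every vertex lies in some bag; for every edge, both endpoints lie together in some bag; and for every vertex, the bags containing it form a connected subtree. Here vertex h appears in no bag, so the decomposition is invalid.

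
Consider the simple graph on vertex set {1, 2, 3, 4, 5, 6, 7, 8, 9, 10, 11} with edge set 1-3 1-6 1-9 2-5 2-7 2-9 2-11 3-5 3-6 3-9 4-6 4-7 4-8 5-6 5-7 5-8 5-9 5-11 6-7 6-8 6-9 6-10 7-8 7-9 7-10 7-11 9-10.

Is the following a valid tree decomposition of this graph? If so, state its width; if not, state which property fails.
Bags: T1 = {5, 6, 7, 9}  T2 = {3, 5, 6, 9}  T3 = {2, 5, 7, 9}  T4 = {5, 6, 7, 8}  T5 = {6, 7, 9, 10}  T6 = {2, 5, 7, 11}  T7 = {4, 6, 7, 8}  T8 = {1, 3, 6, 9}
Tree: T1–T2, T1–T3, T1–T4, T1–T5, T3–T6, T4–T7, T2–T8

Yes; width 3.

Checking the three conditions: (i) the bags cover all of {1, 2, 3, 4, 5, 6, 7, 8, 9, 10, 11}; (ii) for each edge, some bag contains both endpoints; (iii) the bags containing any fixed vertex form a subtree. All hold, so the decomposition is valid with width 4 − 1 = 3.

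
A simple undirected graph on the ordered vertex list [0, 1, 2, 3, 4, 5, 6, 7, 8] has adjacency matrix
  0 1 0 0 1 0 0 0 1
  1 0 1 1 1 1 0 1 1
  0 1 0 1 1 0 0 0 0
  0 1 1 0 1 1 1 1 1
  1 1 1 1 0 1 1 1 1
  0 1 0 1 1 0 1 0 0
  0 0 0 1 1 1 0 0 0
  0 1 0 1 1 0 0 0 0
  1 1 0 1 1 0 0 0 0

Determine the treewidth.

A width-3 tree decomposition is:
Bags: B1 = {1, 3, 4, 8}  B2 = {1, 3, 4, 5}  B3 = {1, 2, 3, 4}  B4 = {0, 1, 4, 8}  B5 = {1, 3, 4, 7}  B6 = {3, 4, 5, 6}
Tree: B1–B2, B2–B3, B1–B4, B3–B5, B2–B6
Each bag holds 4 vertices, so the decomposition has width 3, which upper-bounds the treewidth. For the lower bound, the 4 vertices {0, 1, 4, 8} are pairwise adjacent, and any tree decomposition puts a clique entirely inside one bag — forcing width ≥ 3. The upper and lower bounds meet at 3, so that is the treewidth.

3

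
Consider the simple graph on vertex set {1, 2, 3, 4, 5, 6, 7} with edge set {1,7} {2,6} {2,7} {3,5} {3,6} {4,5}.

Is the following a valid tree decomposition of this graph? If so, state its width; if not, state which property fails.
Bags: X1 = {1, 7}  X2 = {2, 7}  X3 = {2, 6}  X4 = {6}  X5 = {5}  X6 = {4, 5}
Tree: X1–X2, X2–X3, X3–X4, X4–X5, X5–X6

No — vertex 3 appears in no bag.

A tree decomposition must satisfy three properties: every vertex lies in some bag; for every edge, both endpoints lie together in some bag; and for every vertex, the bags containing it form a connected subtree. Here vertex 3 appears in no bag, so the decomposition is invalid.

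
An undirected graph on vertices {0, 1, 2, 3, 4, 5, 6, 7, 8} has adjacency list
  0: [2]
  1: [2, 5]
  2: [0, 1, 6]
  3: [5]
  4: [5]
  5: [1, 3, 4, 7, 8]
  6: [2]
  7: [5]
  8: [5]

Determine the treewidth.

A width-1 tree decomposition is:
Bags: B1 = {1, 5}  B2 = {3, 5}  B3 = {4, 5}  B4 = {1, 2}  B5 = {5, 8}  B6 = {0, 2}  B7 = {5, 7}  B8 = {2, 6}
Tree: B1–B2, B2–B3, B1–B4, B3–B5, B4–B6, B5–B7, B4–B8
The largest bag has 2 vertices, giving width 1; this decomposition certifies tw(G) ≤ 1. Any graph with an edge has treewidth ≥ 1, and G has the edge 5–1. Therefore the treewidth is 1.

1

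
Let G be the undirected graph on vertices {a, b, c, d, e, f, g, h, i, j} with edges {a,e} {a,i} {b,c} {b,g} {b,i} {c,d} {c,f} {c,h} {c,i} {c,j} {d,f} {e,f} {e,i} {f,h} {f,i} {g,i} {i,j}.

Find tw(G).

A width-2 tree decomposition is:
Bags: B1 = {a, e, i}  B2 = {e, f, i}  B3 = {c, f, i}  B4 = {b, c, i}  B5 = {c, f, h}  B6 = {c, i, j}  B7 = {c, d, f}  B8 = {b, g, i}
Tree: B1–B2, B2–B3, B3–B4, B3–B5, B4–B6, B3–B7, B4–B8
Each bag holds 3 vertices, so the decomposition has width 2, which upper-bounds the treewidth. For the lower bound, the 3 vertices {c, d, f} are pairwise adjacent, and any tree decomposition puts a clique entirely inside one bag — forcing width ≥ 2. Combining the bounds, tw(G) = 2.

2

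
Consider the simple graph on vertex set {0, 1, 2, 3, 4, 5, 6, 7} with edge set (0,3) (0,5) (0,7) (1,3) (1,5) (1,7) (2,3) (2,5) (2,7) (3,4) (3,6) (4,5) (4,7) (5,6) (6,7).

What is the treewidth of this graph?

A width-3 tree decomposition is:
Bags: B1 = {3, 5, 6, 7}  B2 = {0, 3, 5, 7}  B3 = {3, 4, 5, 7}  B4 = {2, 3, 5, 7}  B5 = {1, 3, 5, 7}
Tree: B1–B2, B2–B3, B3–B4, B4–B5
The largest bag has 4 vertices, giving width 3; this decomposition certifies tw(G) ≤ 3. For the lower bound: the 4 vertex sets {5,6}, {0,7}, {3}, {4} are disjoint, each induces a connected subgraph, and every pair is joined by at least one edge of G. Contracting each set to a single vertex therefore yields K_{4} as a minor, and since treewidth is minor-monotone, tw(G) ≥ tw(K_{4}) = 3. Hence tw(G) = 3 exactly.

3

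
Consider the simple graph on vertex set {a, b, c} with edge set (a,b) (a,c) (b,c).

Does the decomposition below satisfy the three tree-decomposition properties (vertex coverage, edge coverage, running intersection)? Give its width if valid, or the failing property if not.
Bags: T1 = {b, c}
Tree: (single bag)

No — vertex a appears in no bag.

A tree decomposition must satisfy three properties: every vertex lies in some bag; for every edge, both endpoints lie together in some bag; and for every vertex, the bags containing it form a connected subtree. Here vertex a appears in no bag, so the decomposition is invalid.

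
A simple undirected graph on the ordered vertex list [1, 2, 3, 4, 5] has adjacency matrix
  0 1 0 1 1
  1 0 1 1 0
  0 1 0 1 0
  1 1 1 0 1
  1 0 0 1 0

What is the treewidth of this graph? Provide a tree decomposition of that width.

Every bag has size at most 3, so the width is 3 − 1 = 2 and tw(G) ≤ 2. Conversely, {1, 2, 4} is a clique of size 3, and the vertices of any clique must share a bag in every tree decomposition; so some bag has ≥ 3 vertices and tw(G) ≥ 2. Therefore the treewidth is 2.

Treewidth 2.
Bags: B1 = {1, 2, 4}  B2 = {2, 3, 4}  B3 = {1, 4, 5}
Tree: B1–B2, B1–B3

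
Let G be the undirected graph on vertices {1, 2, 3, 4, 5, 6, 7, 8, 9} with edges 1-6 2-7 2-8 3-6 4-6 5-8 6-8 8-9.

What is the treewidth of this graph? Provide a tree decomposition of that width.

Every bag has size at most 2, so the width is 2 − 1 = 1 and tw(G) ≤ 1. G has an edge, so its treewidth is at least 1. Combining the bounds, tw(G) = 1.

Treewidth 1.
Bags: B1 = {6, 8}  B2 = {5, 8}  B3 = {2, 8}  B4 = {8, 9}  B5 = {3, 6}  B6 = {1, 6}  B7 = {2, 7}  B8 = {4, 6}
Tree: B1–B2, B1–B3, B2–B4, B1–B5, B5–B6, B3–B7, B1–B8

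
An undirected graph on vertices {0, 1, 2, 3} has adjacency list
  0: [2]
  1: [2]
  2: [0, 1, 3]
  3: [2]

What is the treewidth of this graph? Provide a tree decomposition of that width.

Every bag has size at most 2, so the width is 2 − 1 = 1 and tw(G) ≤ 1. Any graph with an edge has treewidth ≥ 1, and G has the edge 2–0. The upper and lower bounds meet at 1, so that is the treewidth.

Treewidth 1.
One optimal decomposition is:
Bags: B1 = {0, 2}  B2 = {2, 3}  B3 = {1, 2}
Tree: B1–B2, B2–B3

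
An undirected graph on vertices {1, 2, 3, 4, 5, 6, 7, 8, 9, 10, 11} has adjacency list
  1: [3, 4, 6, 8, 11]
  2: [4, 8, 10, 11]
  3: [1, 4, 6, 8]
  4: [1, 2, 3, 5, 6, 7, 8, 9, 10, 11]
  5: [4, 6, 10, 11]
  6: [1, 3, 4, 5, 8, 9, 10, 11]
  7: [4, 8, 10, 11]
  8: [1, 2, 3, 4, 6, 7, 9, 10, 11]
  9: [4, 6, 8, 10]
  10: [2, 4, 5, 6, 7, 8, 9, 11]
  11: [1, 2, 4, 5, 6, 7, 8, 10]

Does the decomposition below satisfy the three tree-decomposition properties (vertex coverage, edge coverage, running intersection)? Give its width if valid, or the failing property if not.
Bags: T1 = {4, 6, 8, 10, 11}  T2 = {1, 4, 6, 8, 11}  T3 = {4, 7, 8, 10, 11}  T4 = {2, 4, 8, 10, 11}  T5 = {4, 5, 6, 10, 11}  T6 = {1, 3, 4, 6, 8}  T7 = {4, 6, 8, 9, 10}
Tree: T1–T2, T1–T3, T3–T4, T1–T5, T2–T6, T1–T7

Yes; width 4.

Vertex coverage: the bags together contain {1, 2, 3, 4, 5, 6, 7, 8, 9, 10, 11}, the full vertex set. Edge coverage: each edge of G has both endpoints in at least one bag. Running intersection: for every vertex, the bags containing it form a connected subtree. All three properties hold, so this is a valid tree decomposition of width max|bag| − 1 = 4, and hence tw(G) ≤ 4.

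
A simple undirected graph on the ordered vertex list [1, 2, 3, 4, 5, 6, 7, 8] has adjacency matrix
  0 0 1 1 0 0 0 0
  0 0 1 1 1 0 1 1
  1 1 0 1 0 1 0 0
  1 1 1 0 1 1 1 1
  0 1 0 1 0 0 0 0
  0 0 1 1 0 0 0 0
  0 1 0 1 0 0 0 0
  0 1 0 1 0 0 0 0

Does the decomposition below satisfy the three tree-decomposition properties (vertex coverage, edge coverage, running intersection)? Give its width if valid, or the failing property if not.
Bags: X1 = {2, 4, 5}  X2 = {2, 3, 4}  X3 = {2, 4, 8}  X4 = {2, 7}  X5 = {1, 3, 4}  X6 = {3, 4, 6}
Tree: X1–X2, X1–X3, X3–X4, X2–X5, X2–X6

A tree decomposition must satisfy three properties: every vertex lies in some bag; for every edge, both endpoints lie together in some bag; and for every vertex, the bags containing it form a connected subtree. Here edge (4,7) lies in no bag, so the decomposition is invalid.

No — edge (4,7) lies in no bag.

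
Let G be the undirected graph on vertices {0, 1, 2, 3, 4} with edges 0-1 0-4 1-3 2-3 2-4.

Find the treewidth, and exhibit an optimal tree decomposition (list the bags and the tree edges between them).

Each bag holds 3 vertices, so the decomposition has width 2, which upper-bounds the treewidth. The edges 3–1–0–4–2–3 form a cycle, so G is not a tree and its treewidth is at least 2. Combining the bounds, tw(G) = 2.

Treewidth 2.
One optimal decomposition is:
Bags: B1 = {0, 1, 3}  B2 = {0, 3, 4}  B3 = {2, 3, 4}
Tree: B1–B2, B2–B3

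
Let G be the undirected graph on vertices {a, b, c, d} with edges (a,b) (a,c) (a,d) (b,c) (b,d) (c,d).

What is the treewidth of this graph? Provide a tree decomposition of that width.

Treewidth 3.
One optimal decomposition is:
Bags: B1 = {a, b, c, d}
Tree: (single bag)

With just one bag of size 4, the width is 4 − 1 = 3, so tw(G) ≤ 3. For the lower bound, the 4 vertices {a, b, c, d} are pairwise adjacent, and any tree decomposition puts a clique entirely inside one bag — forcing width ≥ 3. Hence tw(G) = 3 exactly.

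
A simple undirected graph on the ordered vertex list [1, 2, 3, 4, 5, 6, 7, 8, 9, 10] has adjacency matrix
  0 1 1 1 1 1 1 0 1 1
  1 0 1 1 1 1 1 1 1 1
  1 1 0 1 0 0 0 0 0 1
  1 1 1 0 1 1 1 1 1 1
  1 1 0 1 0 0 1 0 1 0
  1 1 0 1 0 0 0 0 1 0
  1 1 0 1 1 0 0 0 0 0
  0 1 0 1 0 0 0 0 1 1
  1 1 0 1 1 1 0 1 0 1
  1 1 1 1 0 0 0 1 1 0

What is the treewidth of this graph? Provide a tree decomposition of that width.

Treewidth 4.
Bags: B1 = {1, 2, 3, 4, 10}  B2 = {1, 2, 4, 9, 10}  B3 = {2, 4, 8, 9, 10}  B4 = {1, 2, 4, 5, 9}  B5 = {1, 2, 4, 6, 9}  B6 = {1, 2, 4, 5, 7}
Tree: B1–B2, B2–B3, B2–B4, B4–B5, B4–B6

Each bag holds 5 vertices, so the decomposition has width 4, which upper-bounds the treewidth. For the lower bound, the 5 vertices {2, 4, 8, 9, 10} are pairwise adjacent, and any tree decomposition puts a clique entirely inside one bag — forcing width ≥ 4. Combining the bounds, tw(G) = 4.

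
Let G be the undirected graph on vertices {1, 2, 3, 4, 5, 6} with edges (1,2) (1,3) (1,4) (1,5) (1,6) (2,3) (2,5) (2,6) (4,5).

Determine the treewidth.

A width-2 tree decomposition is:
Bags: B1 = {1, 2, 6}  B2 = {1, 2, 5}  B3 = {1, 2, 3}  B4 = {1, 4, 5}
Tree: B1–B2, B1–B3, B2–B4
Every bag has size at most 3, so the width is 3 − 1 = 2 and tw(G) ≤ 2. On the other hand G contains the 3-clique {1, 2, 3}. A clique must lie in a single bag of any decomposition, so no decomposition can have width below 2. The upper and lower bounds meet at 2, so that is the treewidth.

2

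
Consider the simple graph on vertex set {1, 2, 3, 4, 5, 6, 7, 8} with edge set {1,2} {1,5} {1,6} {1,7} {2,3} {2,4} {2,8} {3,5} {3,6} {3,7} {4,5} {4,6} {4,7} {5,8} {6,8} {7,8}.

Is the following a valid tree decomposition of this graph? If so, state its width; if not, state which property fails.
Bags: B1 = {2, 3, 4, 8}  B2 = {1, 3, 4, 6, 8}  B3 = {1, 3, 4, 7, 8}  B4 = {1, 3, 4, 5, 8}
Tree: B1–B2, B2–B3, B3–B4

A tree decomposition must satisfy three properties: every vertex lies in some bag; for every edge, both endpoints lie together in some bag; and for every vertex, the bags containing it form a connected subtree. Here edge (1,2) lies in no bag, so the decomposition is invalid.

No — edge (1,2) lies in no bag.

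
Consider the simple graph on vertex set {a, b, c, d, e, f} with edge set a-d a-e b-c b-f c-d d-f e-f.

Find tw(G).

A width-2 tree decomposition is:
Bags: B1 = {a, e, f}  B2 = {a, d, f}  B3 = {b, d, f}  B4 = {b, c, d}
Tree: B1–B2, B2–B3, B3–B4
Every bag has size at most 3, so the width is 3 − 1 = 2 and tw(G) ≤ 2. Since e–a–d–f–e is a cycle in G, G is not acyclic. Forests are exactly the graphs of treewidth ≤ 1, so tw(G) ≥ 2. Combining the bounds, tw(G) = 2.

2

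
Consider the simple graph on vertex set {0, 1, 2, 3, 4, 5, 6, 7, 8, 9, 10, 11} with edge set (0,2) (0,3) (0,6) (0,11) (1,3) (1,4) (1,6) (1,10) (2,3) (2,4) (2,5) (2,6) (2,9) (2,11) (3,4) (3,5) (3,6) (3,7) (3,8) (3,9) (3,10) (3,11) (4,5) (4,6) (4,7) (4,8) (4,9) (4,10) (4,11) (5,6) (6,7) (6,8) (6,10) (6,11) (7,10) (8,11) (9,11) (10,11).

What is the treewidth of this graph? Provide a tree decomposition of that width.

Treewidth 4.
One optimal decomposition is:
Bags: B1 = {2, 3, 4, 9, 11}  B2 = {2, 3, 4, 6, 11}  B3 = {3, 4, 6, 10, 11}  B4 = {3, 4, 6, 7, 10}  B5 = {2, 3, 4, 5, 6}  B6 = {0, 2, 3, 6, 11}  B7 = {3, 4, 6, 8, 11}  B8 = {1, 3, 4, 6, 10}
Tree: B1–B2, B2–B3, B3–B4, B2–B5, B2–B6, B3–B7, B4–B8

Each bag holds 5 vertices, so the decomposition has width 4, which upper-bounds the treewidth. On the other hand G contains the 5-clique {0, 2, 3, 6, 11}. A clique must lie in a single bag of any decomposition, so no decomposition can have width below 4. The upper and lower bounds meet at 4, so that is the treewidth.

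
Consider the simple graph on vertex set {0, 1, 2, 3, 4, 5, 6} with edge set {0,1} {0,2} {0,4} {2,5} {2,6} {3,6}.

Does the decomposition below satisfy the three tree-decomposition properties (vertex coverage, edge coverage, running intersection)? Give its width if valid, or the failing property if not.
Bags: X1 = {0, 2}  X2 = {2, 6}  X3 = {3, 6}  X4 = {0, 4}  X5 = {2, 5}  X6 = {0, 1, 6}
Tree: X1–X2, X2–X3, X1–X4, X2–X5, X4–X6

A tree decomposition must satisfy three properties: every vertex lies in some bag; for every edge, both endpoints lie together in some bag; and for every vertex, the bags containing it form a connected subtree. Here bags containing vertex 6 are not connected in the tree, so the decomposition is invalid.

No — bags containing vertex 6 are not connected in the tree.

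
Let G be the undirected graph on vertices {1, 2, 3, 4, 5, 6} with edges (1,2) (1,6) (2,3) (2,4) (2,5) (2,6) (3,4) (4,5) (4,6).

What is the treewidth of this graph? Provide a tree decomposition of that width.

Treewidth 2.
One optimal decomposition is:
Bags: B1 = {2, 4, 6}  B2 = {1, 2, 6}  B3 = {2, 3, 4}  B4 = {2, 4, 5}
Tree: B1–B2, B1–B3, B1–B4

Every bag has size at most 3, so the width is 3 − 1 = 2 and tw(G) ≤ 2. On the other hand G contains the 3-clique {1, 2, 6}. A clique must lie in a single bag of any decomposition, so no decomposition can have width below 2. Combining the bounds, tw(G) = 2.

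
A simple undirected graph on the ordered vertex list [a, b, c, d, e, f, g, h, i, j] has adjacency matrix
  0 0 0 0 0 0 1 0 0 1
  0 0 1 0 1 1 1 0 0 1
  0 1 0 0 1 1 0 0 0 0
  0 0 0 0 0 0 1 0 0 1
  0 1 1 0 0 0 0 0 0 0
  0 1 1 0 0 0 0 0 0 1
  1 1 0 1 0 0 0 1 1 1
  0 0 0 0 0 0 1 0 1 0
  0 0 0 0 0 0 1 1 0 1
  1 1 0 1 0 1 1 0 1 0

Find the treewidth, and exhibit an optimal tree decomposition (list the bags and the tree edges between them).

Treewidth 2.
Bags: B1 = {g, i, j}  B2 = {b, g, j}  B3 = {d, g, j}  B4 = {g, h, i}  B5 = {b, f, j}  B6 = {b, c, f}  B7 = {b, c, e}  B8 = {a, g, j}
Tree: B1–B2, B1–B3, B1–B4, B2–B5, B5–B6, B6–B7, B3–B8

The largest bag has 3 vertices, giving width 2; this decomposition certifies tw(G) ≤ 2. On the other hand G contains the 3-clique {d, g, j}. A clique must lie in a single bag of any decomposition, so no decomposition can have width below 2. The upper and lower bounds meet at 2, so that is the treewidth.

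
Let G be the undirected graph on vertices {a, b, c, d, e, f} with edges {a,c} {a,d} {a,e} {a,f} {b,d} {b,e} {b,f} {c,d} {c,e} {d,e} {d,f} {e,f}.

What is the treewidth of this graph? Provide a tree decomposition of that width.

Each bag holds 4 vertices, so the decomposition has width 3, which upper-bounds the treewidth. Conversely, {a, c, d, e} is a clique of size 4, and the vertices of any clique must share a bag in every tree decomposition; so some bag has ≥ 4 vertices and tw(G) ≥ 3. Therefore the treewidth is 3.

Treewidth 3.
Bags: B1 = {b, d, e, f}  B2 = {a, d, e, f}  B3 = {a, c, d, e}
Tree: B1–B2, B2–B3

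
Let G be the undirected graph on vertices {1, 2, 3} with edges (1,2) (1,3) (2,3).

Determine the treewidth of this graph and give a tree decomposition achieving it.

With just one bag of size 3, the width is 3 − 1 = 2, so tw(G) ≤ 2. On the other hand G contains the 3-clique {1, 2, 3}. A clique must lie in a single bag of any decomposition, so no decomposition can have width below 2. Hence tw(G) = 2 exactly.

Treewidth 2.
Bags: B1 = {1, 2, 3}
Tree: (single bag)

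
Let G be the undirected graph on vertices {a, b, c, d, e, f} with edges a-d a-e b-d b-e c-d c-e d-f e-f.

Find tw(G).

2

A width-2 tree decomposition is:
Bags: B1 = {a, d, e}  B2 = {c, d, e}  B3 = {b, d, e}  B4 = {d, e, f}
Tree: B1–B2, B2–B3, B3–B4
Each bag holds 3 vertices, so the decomposition has width 2, which upper-bounds the treewidth. Since e–a–d–c–e is a cycle in G, G is not acyclic. Forests are exactly the graphs of treewidth ≤ 1, so tw(G) ≥ 2. The upper and lower bounds meet at 2, so that is the treewidth.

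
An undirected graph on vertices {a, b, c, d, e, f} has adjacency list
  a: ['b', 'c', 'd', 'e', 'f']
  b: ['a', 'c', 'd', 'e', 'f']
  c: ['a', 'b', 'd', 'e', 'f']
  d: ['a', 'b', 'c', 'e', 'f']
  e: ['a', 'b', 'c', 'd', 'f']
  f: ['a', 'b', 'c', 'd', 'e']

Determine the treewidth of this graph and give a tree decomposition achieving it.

Treewidth 5.
One such decomposition:
Bags: B1 = {a, b, c, d, e, f}
Tree: (single bag)

With just one bag of size 6, the width is 6 − 1 = 5, so tw(G) ≤ 5. For the lower bound, the 6 vertices {a, b, c, d, e, f} are pairwise adjacent, and any tree decomposition puts a clique entirely inside one bag — forcing width ≥ 5. Hence tw(G) = 5 exactly.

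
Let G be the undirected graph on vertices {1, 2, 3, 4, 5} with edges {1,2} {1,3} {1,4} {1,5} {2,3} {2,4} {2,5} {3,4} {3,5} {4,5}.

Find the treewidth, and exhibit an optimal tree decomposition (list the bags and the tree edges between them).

Treewidth 4.
One optimal decomposition is:
Bags: B1 = {1, 2, 3, 4, 5}
Tree: (single bag)

With just one bag of size 5, the width is 5 − 1 = 4, so tw(G) ≤ 4. For the lower bound, the 5 vertices {1, 2, 3, 4, 5} are pairwise adjacent, and any tree decomposition puts a clique entirely inside one bag — forcing width ≥ 4. Therefore the treewidth is 4.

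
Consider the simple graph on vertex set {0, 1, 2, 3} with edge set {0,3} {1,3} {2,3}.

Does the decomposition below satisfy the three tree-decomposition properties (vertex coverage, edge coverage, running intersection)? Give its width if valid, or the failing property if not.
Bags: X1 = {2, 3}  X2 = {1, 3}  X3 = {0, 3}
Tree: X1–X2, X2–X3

Vertex coverage: the bags together contain {0, 1, 2, 3}, the full vertex set. Edge coverage: each edge of G has both endpoints in at least one bag. Running intersection: for every vertex, the bags containing it form a connected subtree. All three properties hold, so this is a valid tree decomposition of width max|bag| − 1 = 1, and hence tw(G) ≤ 1.

Yes; width 1.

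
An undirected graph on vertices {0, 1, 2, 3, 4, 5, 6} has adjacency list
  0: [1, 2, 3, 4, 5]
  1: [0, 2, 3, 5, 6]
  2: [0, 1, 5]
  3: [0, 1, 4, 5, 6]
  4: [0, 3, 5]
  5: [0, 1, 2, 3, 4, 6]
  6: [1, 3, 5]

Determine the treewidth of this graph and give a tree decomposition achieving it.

Each bag holds 4 vertices, so the decomposition has width 3, which upper-bounds the treewidth. For the lower bound, the 4 vertices {0, 1, 2, 5} are pairwise adjacent, and any tree decomposition puts a clique entirely inside one bag — forcing width ≥ 3. Therefore the treewidth is 3.

Treewidth 3.
One optimal decomposition is:
Bags: B1 = {0, 1, 2, 5}  B2 = {0, 1, 3, 5}  B3 = {0, 3, 4, 5}  B4 = {1, 3, 5, 6}
Tree: B1–B2, B2–B3, B2–B4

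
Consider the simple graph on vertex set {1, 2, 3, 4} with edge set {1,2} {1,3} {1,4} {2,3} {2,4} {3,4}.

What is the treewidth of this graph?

3

A width-3 tree decomposition is:
Bags: B1 = {1, 2, 3, 4}
Tree: (single bag)
With just one bag of size 4, the width is 4 − 1 = 3, so tw(G) ≤ 3. For the lower bound, the 4 vertices {1, 2, 3, 4} are pairwise adjacent, and any tree decomposition puts a clique entirely inside one bag — forcing width ≥ 3. Therefore the treewidth is 3.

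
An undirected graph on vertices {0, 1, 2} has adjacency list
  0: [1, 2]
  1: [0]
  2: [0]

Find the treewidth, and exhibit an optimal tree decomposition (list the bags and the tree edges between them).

Every bag has size at most 2, so the width is 2 − 1 = 1 and tw(G) ≤ 1. G has an edge, so its treewidth is at least 1. Therefore the treewidth is 1.

Treewidth 1.
One optimal decomposition is:
Bags: B1 = {0, 1}  B2 = {0, 2}
Tree: B1–B2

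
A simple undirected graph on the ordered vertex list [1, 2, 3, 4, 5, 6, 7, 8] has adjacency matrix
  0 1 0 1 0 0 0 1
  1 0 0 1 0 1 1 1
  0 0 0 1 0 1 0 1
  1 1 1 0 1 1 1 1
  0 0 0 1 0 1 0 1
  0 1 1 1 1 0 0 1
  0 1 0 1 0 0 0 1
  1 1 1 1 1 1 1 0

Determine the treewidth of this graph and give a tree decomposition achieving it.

Every bag has size at most 4, so the width is 4 − 1 = 3 and tw(G) ≤ 3. For the lower bound, the 4 vertices {1, 2, 4, 8} are pairwise adjacent, and any tree decomposition puts a clique entirely inside one bag — forcing width ≥ 3. Hence tw(G) = 3 exactly.

Treewidth 3.
Bags: B1 = {2, 4, 7, 8}  B2 = {2, 4, 6, 8}  B3 = {3, 4, 6, 8}  B4 = {1, 2, 4, 8}  B5 = {4, 5, 6, 8}
Tree: B1–B2, B2–B3, B2–B4, B3–B5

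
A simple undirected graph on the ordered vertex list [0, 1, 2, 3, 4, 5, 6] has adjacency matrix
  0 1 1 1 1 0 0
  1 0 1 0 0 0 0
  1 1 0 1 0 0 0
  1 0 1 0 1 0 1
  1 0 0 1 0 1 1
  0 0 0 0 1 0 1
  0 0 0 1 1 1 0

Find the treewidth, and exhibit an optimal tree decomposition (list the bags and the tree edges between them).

Treewidth 2.
One optimal decomposition is:
Bags: B1 = {0, 2, 3}  B2 = {0, 3, 4}  B3 = {0, 1, 2}  B4 = {3, 4, 6}  B5 = {4, 5, 6}
Tree: B1–B2, B1–B3, B2–B4, B4–B5

Every bag has size at most 3, so the width is 3 − 1 = 2 and tw(G) ≤ 2. On the other hand G contains the 3-clique {0, 1, 2}. A clique must lie in a single bag of any decomposition, so no decomposition can have width below 2. Combining the bounds, tw(G) = 2.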